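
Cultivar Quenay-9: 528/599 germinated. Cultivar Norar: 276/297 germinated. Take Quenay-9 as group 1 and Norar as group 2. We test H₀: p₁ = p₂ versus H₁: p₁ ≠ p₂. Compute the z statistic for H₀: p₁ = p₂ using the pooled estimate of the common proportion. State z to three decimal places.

z = -2.220

p̂₁ = 528/599 ≈ 0.88147, p̂₂ = 276/297 ≈ 0.92929.
Pooled p̂ = (528+276)/(599+297) = 804/896 = 0.89732.
SE = √(p̂(1−p̂)(1/n₁+1/n₂)) = √(0.89732·0.10268·0.00503645) = √(0.000464037) = 0.02154.
z = (0.88147 − 0.92929)/0.02154 = -0.04782/0.02154 = -2.220.
Two-sided p-value ≈ 2·Φ(−2.220) = 0.0264.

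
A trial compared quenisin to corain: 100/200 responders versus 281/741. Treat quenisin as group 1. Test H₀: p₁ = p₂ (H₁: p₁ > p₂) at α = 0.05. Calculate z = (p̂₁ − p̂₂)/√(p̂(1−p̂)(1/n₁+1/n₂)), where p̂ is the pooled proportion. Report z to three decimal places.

z = 3.088

p̂₁ = 100/200 = 0.50000, p̂₂ = 281/741 = 0.37922.
Pooled p̂ = (100+281)/(200+741) = 381/941 = 0.40489.
SE = √(0.240954 × 0.00634953) = 0.03911.
z = (0.50000 − 0.37922)/0.03911 = 0.12078/0.03911 = 3.088.
p-value = P(Z > 3.088) ≈ 0.0010, so at α = 0.05 we reject H₀.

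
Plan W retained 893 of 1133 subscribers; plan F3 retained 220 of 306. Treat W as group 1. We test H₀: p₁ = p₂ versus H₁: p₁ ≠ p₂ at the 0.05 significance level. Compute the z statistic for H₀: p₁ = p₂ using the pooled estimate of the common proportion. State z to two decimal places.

z = 2.57

p̂₁ = 893/1133 = 0.78817, p̂₂ = 220/306 = 0.71895.
Pooled p̂ = (893+220)/(1133+306) = 1113/1439 = 0.77345.
SE = √(p̂(1−p̂)(1/n₁+1/n₂)) = √(0.77345·0.22655·0.00415059) = √(0.000727278) = 0.02697.
z = (0.78817 − 0.71895)/0.02697 = 0.06922/0.02697 = 2.57.
Two-sided p-value ≈ 2·Φ(−2.567) = 0.0103; since p < α = 0.05, reject H₀.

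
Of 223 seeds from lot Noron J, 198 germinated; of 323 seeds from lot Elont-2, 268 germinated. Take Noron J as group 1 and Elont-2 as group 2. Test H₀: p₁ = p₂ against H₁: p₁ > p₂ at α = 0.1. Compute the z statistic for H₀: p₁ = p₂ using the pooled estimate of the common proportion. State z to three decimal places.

p̂₁ = 198/223 = 0.88789, p̂₂ = 268/323 = 0.82972.
Pooled p̂ = (198+268)/(223+323) = 466/546 = 0.85348.
SE = √(0.125052 × 0.00758028) = 0.03079.
z = (0.88789 − 0.82972)/0.03079 = 0.05817/0.03079 = 1.889.
p-value = P(Z > 1.889) ≈ 0.0294, so at α = 0.1 we reject H₀.

z = 1.889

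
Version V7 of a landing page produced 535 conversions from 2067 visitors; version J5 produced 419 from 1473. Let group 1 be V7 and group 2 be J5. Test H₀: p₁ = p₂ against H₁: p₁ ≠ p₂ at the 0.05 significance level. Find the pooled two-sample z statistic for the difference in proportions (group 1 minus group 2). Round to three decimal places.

p̂₁ = 535/2067 = 0.258829, p̂₂ = 419/1473 = 0.284453.
Pooled p̂ = (535+419)/(2067+1473) = 954/3540 = 0.269492.
SE = √(p̂(1−p̂)(1/n₁+1/n₂)) = √(0.269492·0.730508·0.00116268) = √(0.000228892) = 0.015129.
z = (0.258829 − 0.284453)/0.015129 = -0.025624/0.015129 = -1.694.
p-value = 2·P(Z > 1.694) ≈ 0.0903; since p > α = 0.05, fail to reject H₀.

z = -1.694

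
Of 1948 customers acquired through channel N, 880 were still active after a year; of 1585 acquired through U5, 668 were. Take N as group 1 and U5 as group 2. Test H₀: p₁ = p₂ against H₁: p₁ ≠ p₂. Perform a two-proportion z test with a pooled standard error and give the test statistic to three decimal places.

z = 1.805

p̂₁ = 880/1948 = 0.451745, p̂₂ = 668/1585 = 0.421451.
Pooled p̂ = (880+668)/(1948+1585) = 1548/3533 = 0.438155.
SE = √(p̂(1−p̂)(1/n₁+1/n₂)) = √(0.438155·0.561845·0.00114426) = √(0.000281689) = 0.016784.
z = (0.451745 − 0.421451)/0.016784 = 0.030294/0.016784 = 1.805.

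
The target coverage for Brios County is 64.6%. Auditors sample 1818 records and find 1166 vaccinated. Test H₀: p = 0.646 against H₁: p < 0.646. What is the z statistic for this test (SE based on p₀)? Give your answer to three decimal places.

z = -0.413

p̂ = 1166/1818 ≈ 0.641364.
SE = √(p₀(1−p₀)/n) = √(0.22868/1818) = 0.011216.
z = (0.641364 − 0.646)/0.011216 = -0.004636/0.011216 = -0.413.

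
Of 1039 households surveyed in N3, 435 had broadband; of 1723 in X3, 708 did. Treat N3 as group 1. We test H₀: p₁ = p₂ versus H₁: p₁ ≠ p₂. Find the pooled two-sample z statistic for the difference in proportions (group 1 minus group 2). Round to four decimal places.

p̂₁ = 435/1039 = 0.418672, p̂₂ = 708/1723 = 0.410911.
Pooled p̂ = (435+708)/(1039+1723) = 1143/2762 = 0.413831.
SE = √(p̂(1−p̂)(1/n₁+1/n₂)) = √(0.413831·0.586169·0.00154285) = √(0.000374256) = 0.019346.
z = (0.418672 − 0.410911)/0.019346 = 0.007761/0.019346 = 0.4012.
Two-sided p-value ≈ 2·Φ(−0.401) = 0.6883.

z = 0.4012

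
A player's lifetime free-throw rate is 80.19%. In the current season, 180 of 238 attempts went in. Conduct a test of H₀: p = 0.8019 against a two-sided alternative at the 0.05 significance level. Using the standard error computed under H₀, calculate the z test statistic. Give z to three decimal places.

z = -1.765

p̂ = 180/238 ≈ 0.75630.
Standard error under H₀: √(0.8019×0.1981/238) = 0.02584.
z = (0.75630 − 0.8019)/0.02584 = -0.04560/0.02584 = -1.765.
Two-sided p-value ≈ 2·Φ(−1.765) = 0.0776, so at α = 0.05 we fail to reject H₀.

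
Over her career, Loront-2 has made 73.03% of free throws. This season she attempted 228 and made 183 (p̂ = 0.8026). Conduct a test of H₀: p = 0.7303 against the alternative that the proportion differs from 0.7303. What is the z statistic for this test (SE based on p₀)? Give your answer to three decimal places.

z = 2.461

p̂ = 183/228 ≈ 0.80263.
SE = √(p₀(1−p₀)/n) = √(0.19696/228) = 0.02939.
z = (0.80263 − 0.7303)/0.02939 = 0.07233/0.02939 = 2.461.
p-value = 2·P(Z > 2.461) ≈ 0.0139.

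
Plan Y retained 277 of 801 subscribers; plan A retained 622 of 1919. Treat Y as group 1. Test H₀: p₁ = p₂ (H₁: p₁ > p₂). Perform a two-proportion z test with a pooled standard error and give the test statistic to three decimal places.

z = 1.096

p̂₁ = 277/801 ≈ 0.34582, p̂₂ = 622/1919 ≈ 0.32413.
Pooled p̂ = (277+622)/(801+1919) = 899/2720 = 0.33051.
SE = √(p̂(1−p̂)(1/n₁+1/n₂)) = √(0.33051·0.66949·0.00176954) = √(0.000391555) = 0.01979.
z = (0.34582 − 0.32413)/0.01979 = 0.02169/0.01979 = 1.096.
p-value = P(Z > 1.096) ≈ 0.1365.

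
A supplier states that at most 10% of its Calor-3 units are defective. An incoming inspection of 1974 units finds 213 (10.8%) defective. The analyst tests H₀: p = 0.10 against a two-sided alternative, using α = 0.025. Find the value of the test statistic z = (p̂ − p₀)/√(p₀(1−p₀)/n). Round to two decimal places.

p̂ = 213/1974 ≈ 0.10790.
SE = √(p₀(1−p₀)/n) = √(0.09/1974) = 0.00675.
z = (0.10790 − 0.1)/0.00675 = 0.00790/0.00675 = 1.17.
Two-sided p-value ≈ 2·Φ(−1.170) = 0.2418; since p > α = 0.025, fail to reject H₀.

z = 1.17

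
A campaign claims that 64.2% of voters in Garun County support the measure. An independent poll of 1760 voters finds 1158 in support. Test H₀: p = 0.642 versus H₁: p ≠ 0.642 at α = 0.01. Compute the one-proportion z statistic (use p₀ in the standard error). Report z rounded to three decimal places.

p̂ = 1158/1760 ≈ 0.657955.
Under H₀, SE = √(0.642·0.358/1760) = √(0.000130589) = 0.011428.
z = (0.657955 − 0.642)/0.011428 = 0.015955/0.011428 = 1.396.
p-value = 2·P(Z > 1.396) ≈ 0.1627. With α = 0.01, fail to reject H₀.

z = 1.396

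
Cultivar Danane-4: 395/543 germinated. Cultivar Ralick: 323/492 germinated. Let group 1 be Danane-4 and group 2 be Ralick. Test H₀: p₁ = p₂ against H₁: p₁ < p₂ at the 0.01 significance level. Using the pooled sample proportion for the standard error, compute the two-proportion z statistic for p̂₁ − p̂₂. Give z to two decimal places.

p̂₁ = 395/543 = 0.7274, p̂₂ = 323/492 = 0.6565.
Pooled p̂ = (395+323)/(543+492) = 718/1035 = 0.6937.
SE = √(0.212473 × 0.00387414) = 0.0287.
z = (0.7274 − 0.6565)/0.0287 = 0.0709/0.0287 = 2.47.
p-value = P(Z < 2.472) ≈ 0.9933. With α = 0.01, fail to reject H₀.

z = 2.47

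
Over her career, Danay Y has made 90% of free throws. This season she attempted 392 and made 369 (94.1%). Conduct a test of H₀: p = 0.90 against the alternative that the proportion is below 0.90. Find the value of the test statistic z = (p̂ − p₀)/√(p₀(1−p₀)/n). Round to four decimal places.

p̂ = 369/392 ≈ 0.9413265.
SE = √(p₀(1−p₀)/n) = √(0.09/392) = 0.0151523.
z = (0.9413265 − 0.9)/0.0151523 = 0.0413265/0.0151523 = 2.7274.

z = 2.7274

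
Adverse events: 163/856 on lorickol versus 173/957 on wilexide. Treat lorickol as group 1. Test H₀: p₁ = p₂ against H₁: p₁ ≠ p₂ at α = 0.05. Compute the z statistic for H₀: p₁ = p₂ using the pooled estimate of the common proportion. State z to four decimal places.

p̂₁ = 163/856 ≈ 0.190421, p̂₂ = 173/957 ≈ 0.180773.
Pooled p̂ = (163+173)/(856+957) = 336/1813 = 0.185328.
SE = √(0.150982 × 0.00221316) = 0.018280.
z = (0.190421 − 0.180773)/0.018280 = 0.009648/0.018280 = 0.5278.
p-value = 2·P(Z > 0.528) ≈ 0.5977, so at α = 0.05 we fail to reject H₀.

z = 0.5278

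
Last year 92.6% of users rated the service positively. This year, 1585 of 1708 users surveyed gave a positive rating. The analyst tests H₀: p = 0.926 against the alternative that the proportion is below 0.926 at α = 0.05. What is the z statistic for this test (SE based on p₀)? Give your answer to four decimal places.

z = 0.3135

p̂ = 1585/1708 = 0.927986.
Under H₀, SE = √(0.926·0.074/1708) = √(4.01194e-05) = 0.006334.
z = (0.927986 − 0.926)/0.006334 = 0.001986/0.006334 = 0.3135.
p-value = P(Z < 0.314) ≈ 0.6231, so at α = 0.05 we fail to reject H₀.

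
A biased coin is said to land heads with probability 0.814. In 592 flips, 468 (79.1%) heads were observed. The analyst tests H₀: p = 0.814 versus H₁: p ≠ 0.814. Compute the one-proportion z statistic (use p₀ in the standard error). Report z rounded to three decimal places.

z = -1.467

p̂ = 468/592 = 0.79054.
Under H₀, SE = √(0.814·0.186/592) = √(0.00025575) = 0.01599.
z = (0.79054 − 0.814)/0.01599 = -0.02346/0.01599 = -1.467.
p-value = 2·P(Z > 1.467) ≈ 0.1424.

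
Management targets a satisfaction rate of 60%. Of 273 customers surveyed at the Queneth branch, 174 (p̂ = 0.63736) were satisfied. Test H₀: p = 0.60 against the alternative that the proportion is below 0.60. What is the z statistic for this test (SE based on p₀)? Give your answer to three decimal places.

z = 1.260

p̂ = 174/273 = 0.63736.
Under H₀, SE = √(0.6·0.4/273) = √(0.000879121) = 0.02965.
z = (0.63736 − 0.6)/0.02965 = 0.03736/0.02965 = 1.260.
p-value = P(Z < 1.260) ≈ 0.8962.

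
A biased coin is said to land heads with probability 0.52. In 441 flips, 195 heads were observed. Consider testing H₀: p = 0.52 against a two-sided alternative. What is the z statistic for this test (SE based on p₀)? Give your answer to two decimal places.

z = -3.27

p̂ = 195/441 ≈ 0.4422.
SE = √(p₀(1−p₀)/n) = √(0.2496/441) = 0.0238.
z = (0.4422 − 0.52)/0.0238 = -0.0778/0.0238 = -3.27.
p-value = 2·P(Z > 3.271) ≈ 0.0011.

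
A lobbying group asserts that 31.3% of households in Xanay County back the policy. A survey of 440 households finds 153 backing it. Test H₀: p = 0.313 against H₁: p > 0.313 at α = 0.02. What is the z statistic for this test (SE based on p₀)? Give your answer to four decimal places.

p̂ = 153/440 ≈ 0.347727.
Under H₀, SE = √(0.313·0.687/440) = √(0.000488707) = 0.022107.
z = (0.347727 − 0.313)/0.022107 = 0.034727/0.022107 = 1.5709.
p-value = P(Z > 1.571) ≈ 0.0581. With α = 0.02, fail to reject H₀.

z = 1.5709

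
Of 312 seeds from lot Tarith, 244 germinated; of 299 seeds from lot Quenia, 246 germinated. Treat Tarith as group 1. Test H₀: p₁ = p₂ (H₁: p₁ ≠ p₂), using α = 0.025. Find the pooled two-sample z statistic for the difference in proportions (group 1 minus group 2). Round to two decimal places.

z = -1.26

p̂₁ = 244/312 ≈ 0.7821, p̂₂ = 246/299 ≈ 0.8227.
Pooled p̂ = (244+246)/(312+299) = 490/611 = 0.8020.
SE = √(p̂(1−p̂)(1/n₁+1/n₂)) = √(0.8020·0.1980·0.00654961) = √(0.00104019) = 0.0323.
z = (0.7821 − 0.8227)/0.0323 = -0.0406/0.0323 = -1.26.
p-value = 2·P(Z > 1.262) ≈ 0.2071. With α = 0.025, fail to reject H₀.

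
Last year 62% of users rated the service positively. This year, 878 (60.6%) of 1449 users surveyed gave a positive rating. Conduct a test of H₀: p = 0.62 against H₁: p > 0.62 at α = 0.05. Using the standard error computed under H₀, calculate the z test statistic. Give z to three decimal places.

z = -1.103

p̂ = 878/1449 ≈ 0.60594.
SE = √(p₀(1−p₀)/n) = √(0.2356/1449) = 0.01275.
z = (0.60594 − 0.62)/0.01275 = -0.01406/0.01275 = -1.103.
p-value = P(Z > -1.103) ≈ 0.8650; since p > α = 0.05, fail to reject H₀.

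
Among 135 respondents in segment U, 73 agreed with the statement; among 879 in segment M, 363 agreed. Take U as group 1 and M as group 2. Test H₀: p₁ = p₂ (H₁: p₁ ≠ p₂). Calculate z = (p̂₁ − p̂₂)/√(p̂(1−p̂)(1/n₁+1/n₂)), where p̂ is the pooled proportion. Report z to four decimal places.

p̂₁ = 73/135 = 0.5407407, p̂₂ = 363/879 = 0.4129693.
Pooled p̂ = (73+363)/(135+879) = 436/1014 = 0.4299803.
SE = √(0.245097 × 0.00854506) = 0.0457643.
z = (0.5407407 − 0.4129693)/0.0457643 = 0.1277714/0.0457643 = 2.7919.
Two-sided p-value ≈ 2·Φ(−2.792) = 0.0052.

z = 2.7919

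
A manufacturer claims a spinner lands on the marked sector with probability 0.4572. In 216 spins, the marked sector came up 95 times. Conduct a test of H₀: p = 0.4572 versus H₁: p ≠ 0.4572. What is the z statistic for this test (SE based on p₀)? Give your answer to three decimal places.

z = -0.513

p̂ = 95/216 = 0.43981.
SE = √(p₀(1−p₀)/n) = √(0.24817/216) = 0.03390.
z = (0.43981 − 0.4572)/0.03390 = -0.01739/0.03390 = -0.513.
p-value = 2·P(Z > 0.513) ≈ 0.6080.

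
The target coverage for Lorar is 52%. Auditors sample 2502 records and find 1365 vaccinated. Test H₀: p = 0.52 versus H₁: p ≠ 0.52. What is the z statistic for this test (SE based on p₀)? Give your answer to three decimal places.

z = 2.559

p̂ = 1365/2502 = 0.54556.
SE = √(p₀(1−p₀)/n) = √(0.2496/2502) = 0.00999.
z = (0.54556 − 0.52)/0.00999 = 0.02556/0.00999 = 2.559.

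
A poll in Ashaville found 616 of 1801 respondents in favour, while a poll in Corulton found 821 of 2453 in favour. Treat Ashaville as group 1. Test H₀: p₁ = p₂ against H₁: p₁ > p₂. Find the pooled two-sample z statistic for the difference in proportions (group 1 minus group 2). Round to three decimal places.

z = 0.500

p̂₁ = 616/1801 = 0.34203, p̂₂ = 821/2453 = 0.33469.
Pooled p̂ = (616+821)/(1801+2453) = 1437/4254 = 0.33780.
SE = √(0.223691 × 0.000962911) = 0.01468.
z = (0.34203 − 0.33469)/0.01468 = 0.00734/0.01468 = 0.500.
p-value = P(Z > 0.500) ≈ 0.3085.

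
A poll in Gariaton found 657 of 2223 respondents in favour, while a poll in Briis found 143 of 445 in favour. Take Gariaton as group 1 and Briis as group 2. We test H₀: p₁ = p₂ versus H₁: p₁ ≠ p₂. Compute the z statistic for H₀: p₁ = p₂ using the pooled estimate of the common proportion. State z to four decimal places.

p̂₁ = 657/2223 = 0.295547, p̂₂ = 143/445 = 0.321348.
Pooled p̂ = (657+143)/(2223+445) = 800/2668 = 0.299850.
SE = √(0.20994 × 0.00269703) = 0.023795.
z = (0.295547 − 0.321348)/0.023795 = -0.025801/0.023795 = -1.0843.
p-value = 2·P(Z > 1.084) ≈ 0.2782.

z = -1.0843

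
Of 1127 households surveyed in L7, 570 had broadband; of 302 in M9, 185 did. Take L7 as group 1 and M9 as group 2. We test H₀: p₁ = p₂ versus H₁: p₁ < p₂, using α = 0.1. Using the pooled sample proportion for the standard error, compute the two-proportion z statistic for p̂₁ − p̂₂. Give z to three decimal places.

z = -3.302

p̂₁ = 570/1127 ≈ 0.50577, p̂₂ = 185/302 ≈ 0.61258.
Pooled p̂ = (570+185)/(1127+302) = 755/1429 = 0.52834.
SE = √(0.249197 × 0.00419857) = 0.03235.
z = (0.50577 − 0.61258)/0.03235 = -0.10681/0.03235 = -3.302.
p-value = P(Z < -3.302) ≈ 0.0005, so at α = 0.1 we reject H₀.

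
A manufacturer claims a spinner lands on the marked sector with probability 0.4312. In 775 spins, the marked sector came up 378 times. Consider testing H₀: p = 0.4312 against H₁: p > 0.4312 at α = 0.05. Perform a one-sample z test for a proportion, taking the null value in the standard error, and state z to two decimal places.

z = 3.18

p̂ = 378/775 = 0.48774.
SE = √(p₀(1−p₀)/n) = √(0.24527/775) = 0.01779.
z = (0.48774 − 0.4312)/0.01779 = 0.05654/0.01779 = 3.18.
p-value = P(Z > 3.178) ≈ 0.0007. With α = 0.05, reject H₀.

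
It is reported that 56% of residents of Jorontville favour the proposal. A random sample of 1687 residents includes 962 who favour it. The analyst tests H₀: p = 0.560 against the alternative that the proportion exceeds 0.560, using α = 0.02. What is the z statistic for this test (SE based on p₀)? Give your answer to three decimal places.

p̂ = 962/1687 ≈ 0.570243.
SE = √(p₀(1−p₀)/n) = √(0.2464/1687) = 0.012085.
z = (0.570243 − 0.56)/0.012085 = 0.010243/0.012085 = 0.848.
p-value = P(Z > 0.848) ≈ 0.1983; since p > α = 0.02, fail to reject H₀.

z = 0.848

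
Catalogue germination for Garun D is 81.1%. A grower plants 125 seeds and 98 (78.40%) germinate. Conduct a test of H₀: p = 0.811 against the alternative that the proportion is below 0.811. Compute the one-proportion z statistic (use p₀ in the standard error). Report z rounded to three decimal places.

p̂ = 98/125 ≈ 0.78400.
Standard error under H₀: √(0.811×0.189/125) = 0.03502.
z = (0.78400 − 0.811)/0.03502 = -0.02700/0.03502 = -0.771.

z = -0.771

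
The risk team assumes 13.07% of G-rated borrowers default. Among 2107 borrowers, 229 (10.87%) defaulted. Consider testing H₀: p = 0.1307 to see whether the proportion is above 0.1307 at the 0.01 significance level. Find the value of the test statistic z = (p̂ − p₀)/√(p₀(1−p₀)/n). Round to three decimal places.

p̂ = 229/2107 ≈ 0.108685.
Standard error under H₀: √(0.1307×0.8693/2107) = 0.007343.
z = (0.108685 − 0.1307)/0.007343 = -0.022015/0.007343 = -2.998.
p-value = P(Z > -2.998) ≈ 0.9986. With α = 0.01, fail to reject H₀.

z = -2.998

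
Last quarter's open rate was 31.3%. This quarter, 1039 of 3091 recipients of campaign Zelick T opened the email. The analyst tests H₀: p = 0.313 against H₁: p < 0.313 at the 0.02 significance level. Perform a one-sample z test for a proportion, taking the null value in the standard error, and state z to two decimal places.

z = 2.77

p̂ = 1039/3091 = 0.33614.
Under H₀, SE = √(0.313·0.687/3091) = √(6.95668e-05) = 0.00834.
z = (0.33614 − 0.313)/0.00834 = 0.02314/0.00834 = 2.77.
p-value = P(Z < 2.774) ≈ 0.9972, so at α = 0.02 we fail to reject H₀.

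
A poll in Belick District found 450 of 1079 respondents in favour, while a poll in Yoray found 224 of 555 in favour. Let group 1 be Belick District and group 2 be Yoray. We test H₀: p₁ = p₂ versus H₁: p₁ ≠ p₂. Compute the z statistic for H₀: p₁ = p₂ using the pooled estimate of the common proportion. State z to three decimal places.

p̂₁ = 450/1079 ≈ 0.41705, p̂₂ = 224/555 ≈ 0.40360.
Pooled p̂ = (450+224)/(1079+555) = 674/1634 = 0.41248.
SE = √(0.242341 × 0.00272859) = 0.02571.
z = (0.41705 − 0.40360)/0.02571 = 0.01345/0.02571 = 0.523.

z = 0.523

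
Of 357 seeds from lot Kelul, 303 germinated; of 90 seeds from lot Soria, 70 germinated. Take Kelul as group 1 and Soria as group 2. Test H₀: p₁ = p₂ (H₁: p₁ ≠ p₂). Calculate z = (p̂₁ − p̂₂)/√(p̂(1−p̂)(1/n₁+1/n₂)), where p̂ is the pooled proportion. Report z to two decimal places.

p̂₁ = 303/357 ≈ 0.8487, p̂₂ = 70/90 ≈ 0.7778.
Pooled p̂ = (303+70)/(357+90) = 373/447 = 0.8345.
SE = √(p̂(1−p̂)(1/n₁+1/n₂)) = √(0.8345·0.1655·0.0139122) = √(0.00192186) = 0.0438.
z = (0.8487 − 0.7778)/0.0438 = 0.0709/0.0438 = 1.62.
Two-sided p-value ≈ 2·Φ(−1.619) = 0.1055.

z = 1.62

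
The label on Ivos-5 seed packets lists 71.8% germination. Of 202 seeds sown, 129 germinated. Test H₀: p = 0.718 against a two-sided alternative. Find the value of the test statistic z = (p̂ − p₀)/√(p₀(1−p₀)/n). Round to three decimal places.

p̂ = 129/202 ≈ 0.638614.
Under H₀, SE = √(0.718·0.282/202) = √(0.00100236) = 0.031660.
z = (0.638614 − 0.718)/0.031660 = -0.079386/0.031660 = -2.507.
p-value = 2·P(Z > 2.507) ≈ 0.0122.

z = -2.507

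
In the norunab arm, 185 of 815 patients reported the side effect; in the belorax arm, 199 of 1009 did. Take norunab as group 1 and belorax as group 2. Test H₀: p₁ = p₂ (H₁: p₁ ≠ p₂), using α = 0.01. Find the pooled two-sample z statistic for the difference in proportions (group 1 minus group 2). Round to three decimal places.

z = 1.550

p̂₁ = 185/815 = 0.226994, p̂₂ = 199/1009 = 0.197225.
Pooled p̂ = (185+199)/(815+1009) = 384/1824 = 0.210526.
SE = √(0.166205 × 0.00221807) = 0.019200.
z = (0.226994 − 0.197225)/0.019200 = 0.029769/0.019200 = 1.550.
Two-sided p-value ≈ 2·Φ(−1.550) = 0.1210; since p > α = 0.01, fail to reject H₀.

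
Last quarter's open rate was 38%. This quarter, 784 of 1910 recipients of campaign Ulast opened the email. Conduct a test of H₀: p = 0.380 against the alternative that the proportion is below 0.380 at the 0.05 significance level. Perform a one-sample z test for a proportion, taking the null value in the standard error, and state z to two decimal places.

z = 2.74

p̂ = 784/1910 ≈ 0.41047.
Standard error under H₀: √(0.38×0.62/1910) = 0.01111.
z = (0.41047 − 0.38)/0.01111 = 0.03047/0.01111 = 2.74.
p-value = P(Z < 2.744) ≈ 0.9970; since p > α = 0.05, fail to reject H₀.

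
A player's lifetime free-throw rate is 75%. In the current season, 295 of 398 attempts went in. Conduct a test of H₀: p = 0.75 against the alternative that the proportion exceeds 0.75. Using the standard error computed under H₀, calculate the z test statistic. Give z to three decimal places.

p̂ = 295/398 ≈ 0.74121.
Under H₀, SE = √(0.75·0.25/398) = √(0.000471106) = 0.02170.
z = (0.74121 − 0.75)/0.02170 = -0.00879/0.02170 = -0.405.

z = -0.405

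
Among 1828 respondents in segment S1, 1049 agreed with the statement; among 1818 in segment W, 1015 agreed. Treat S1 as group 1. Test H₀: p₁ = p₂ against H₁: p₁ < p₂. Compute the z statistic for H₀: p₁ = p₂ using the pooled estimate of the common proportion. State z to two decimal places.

p̂₁ = 1049/1828 ≈ 0.5739, p̂₂ = 1015/1818 ≈ 0.5583.
Pooled p̂ = (1049+1015)/(1828+1818) = 2064/3646 = 0.5661.
SE = √(p̂(1−p̂)(1/n₁+1/n₂)) = √(0.5661·0.4339·0.0010971) = √(0.000269482) = 0.0164.
z = (0.5739 − 0.5583)/0.0164 = 0.0156/0.0164 = 0.95.
p-value = P(Z < 0.947) ≈ 0.8282.

z = 0.95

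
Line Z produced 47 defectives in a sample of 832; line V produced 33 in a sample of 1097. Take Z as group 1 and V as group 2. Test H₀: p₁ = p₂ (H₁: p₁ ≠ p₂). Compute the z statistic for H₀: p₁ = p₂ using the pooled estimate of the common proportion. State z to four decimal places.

z = 2.8811

p̂₁ = 47/832 = 0.056490, p̂₂ = 33/1097 = 0.030082.
Pooled p̂ = (47+33)/(832+1097) = 80/1929 = 0.041472.
SE = √(0.0397523 × 0.0021135) = 0.009166.
z = (0.056490 − 0.030082)/0.009166 = 0.026408/0.009166 = 2.8811.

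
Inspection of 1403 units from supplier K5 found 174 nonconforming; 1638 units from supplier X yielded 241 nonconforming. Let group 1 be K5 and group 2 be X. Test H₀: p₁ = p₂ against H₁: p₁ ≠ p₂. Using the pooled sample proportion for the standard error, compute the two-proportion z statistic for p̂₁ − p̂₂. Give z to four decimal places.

z = -1.8507

p̂₁ = 174/1403 = 0.124020, p̂₂ = 241/1638 = 0.147131.
Pooled p̂ = (174+241)/(1403+1638) = 415/3041 = 0.136468.
SE = √(p̂(1−p̂)(1/n₁+1/n₂)) = √(0.136468·0.863532·0.00132326) = √(0.000155939) = 0.012488.
z = (0.124020 − 0.147131)/0.012488 = -0.023111/0.012488 = -1.8507.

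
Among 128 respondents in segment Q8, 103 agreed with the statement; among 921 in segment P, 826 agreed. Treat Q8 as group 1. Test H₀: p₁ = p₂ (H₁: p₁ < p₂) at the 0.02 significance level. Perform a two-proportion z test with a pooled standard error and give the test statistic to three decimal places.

p̂₁ = 103/128 = 0.80469, p̂₂ = 826/921 = 0.89685.
Pooled p̂ = (103+826)/(128+921) = 929/1049 = 0.88561.
SE = √(0.101309 × 0.00889828) = 0.03002.
z = (0.80469 − 0.89685)/0.03002 = -0.09216/0.03002 = -3.070.
p-value = P(Z < -3.070) ≈ 0.0011. With α = 0.02, reject H₀.

z = -3.070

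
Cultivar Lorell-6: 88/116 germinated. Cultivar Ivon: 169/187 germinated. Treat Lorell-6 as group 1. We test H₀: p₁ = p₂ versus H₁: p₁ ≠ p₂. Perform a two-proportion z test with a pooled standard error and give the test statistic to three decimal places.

p̂₁ = 88/116 ≈ 0.75862, p̂₂ = 169/187 ≈ 0.90374.
Pooled p̂ = (88+169)/(116+187) = 257/303 = 0.84818.
SE = √(0.128767 × 0.0139683) = 0.04241.
z = (0.75862 − 0.90374)/0.04241 = -0.14512/0.04241 = -3.422.
p-value = 2·P(Z > 3.422) ≈ 0.0006.

z = -3.422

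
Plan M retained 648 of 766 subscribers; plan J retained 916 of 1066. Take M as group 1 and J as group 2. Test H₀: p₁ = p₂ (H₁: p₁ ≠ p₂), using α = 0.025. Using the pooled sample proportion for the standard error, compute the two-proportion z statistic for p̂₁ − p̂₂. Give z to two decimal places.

p̂₁ = 648/766 ≈ 0.8460, p̂₂ = 916/1066 ≈ 0.8593.
Pooled p̂ = (648+916)/(766+1066) = 1564/1832 = 0.8537.
SE = √(0.124888 × 0.00224357) = 0.0167.
z = (0.8460 − 0.8593)/0.0167 = -0.0133/0.0167 = -0.80.
Two-sided p-value ≈ 2·Φ(−0.797) = 0.4257. With α = 0.025, fail to reject H₀.

z = -0.80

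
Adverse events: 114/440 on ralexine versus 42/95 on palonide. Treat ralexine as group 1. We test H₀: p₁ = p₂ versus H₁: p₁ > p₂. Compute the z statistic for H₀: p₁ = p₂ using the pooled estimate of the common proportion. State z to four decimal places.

p̂₁ = 114/440 ≈ 0.259091, p̂₂ = 42/95 ≈ 0.442105.
Pooled p̂ = (114+42)/(440+95) = 156/535 = 0.291589.
SE = √(p̂(1−p̂)(1/n₁+1/n₂)) = √(0.291589·0.708411·0.012799) = √(0.00264383) = 0.051418.
z = (0.259091 − 0.442105)/0.051418 = -0.183014/0.051418 = -3.5593.
p-value = P(Z > -3.559) ≈ 0.9998.

z = -3.5593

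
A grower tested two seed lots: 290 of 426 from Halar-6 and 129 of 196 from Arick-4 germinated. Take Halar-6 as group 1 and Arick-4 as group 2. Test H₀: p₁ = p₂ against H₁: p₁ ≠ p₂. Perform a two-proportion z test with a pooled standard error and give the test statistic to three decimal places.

z = 0.558

p̂₁ = 290/426 = 0.68075, p̂₂ = 129/196 = 0.65816.
Pooled p̂ = (290+129)/(426+196) = 419/622 = 0.67363.
SE = √(p̂(1−p̂)(1/n₁+1/n₂)) = √(0.67363·0.32637·0.00744946) = √(0.00163777) = 0.04047.
z = (0.68075 − 0.65816)/0.04047 = 0.02259/0.04047 = 0.558.
Two-sided p-value ≈ 2·Φ(−0.558) = 0.5767.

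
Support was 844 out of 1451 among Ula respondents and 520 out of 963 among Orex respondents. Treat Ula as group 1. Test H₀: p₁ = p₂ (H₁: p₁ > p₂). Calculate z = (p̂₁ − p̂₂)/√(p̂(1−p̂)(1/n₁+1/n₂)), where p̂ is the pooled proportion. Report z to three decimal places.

p̂₁ = 844/1451 ≈ 0.58167, p̂₂ = 520/963 ≈ 0.53998.
Pooled p̂ = (844+520)/(1451+963) = 1364/2414 = 0.56504.
SE = √(p̂(1−p̂)(1/n₁+1/n₂)) = √(0.56504·0.43496·0.0017276) = √(0.000424593) = 0.02061.
z = (0.58167 − 0.53998)/0.02061 = 0.04169/0.02061 = 2.023.

z = 2.023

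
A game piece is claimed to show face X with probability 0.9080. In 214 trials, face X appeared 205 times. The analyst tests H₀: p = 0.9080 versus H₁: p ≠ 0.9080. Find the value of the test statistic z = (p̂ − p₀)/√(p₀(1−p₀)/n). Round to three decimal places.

p̂ = 205/214 ≈ 0.957944.
Under H₀, SE = √(0.908·0.092/214) = √(0.000390355) = 0.019757.
z = (0.957944 − 0.908)/0.019757 = 0.049944/0.019757 = 2.528.

z = 2.528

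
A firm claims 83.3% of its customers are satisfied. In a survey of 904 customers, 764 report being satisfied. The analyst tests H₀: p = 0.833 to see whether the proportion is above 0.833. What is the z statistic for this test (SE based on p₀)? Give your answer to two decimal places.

p̂ = 764/904 = 0.8451.
Standard error under H₀: √(0.833×0.167/904) = 0.0124.
z = (0.8451 − 0.833)/0.0124 = 0.0121/0.0124 = 0.98.

z = 0.98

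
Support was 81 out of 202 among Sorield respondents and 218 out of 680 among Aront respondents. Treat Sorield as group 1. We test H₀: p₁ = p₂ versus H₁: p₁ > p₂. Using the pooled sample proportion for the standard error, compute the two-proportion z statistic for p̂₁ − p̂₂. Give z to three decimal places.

z = 2.120

p̂₁ = 81/202 ≈ 0.40099, p̂₂ = 218/680 ≈ 0.32059.
Pooled p̂ = (81+218)/(202+680) = 299/882 = 0.33900.
SE = √(p̂(1−p̂)(1/n₁+1/n₂)) = √(0.33900·0.66100·0.00642108) = √(0.00143883) = 0.03793.
z = (0.40099 − 0.32059)/0.03793 = 0.08040/0.03793 = 2.120.
p-value = P(Z > 2.120) ≈ 0.0170.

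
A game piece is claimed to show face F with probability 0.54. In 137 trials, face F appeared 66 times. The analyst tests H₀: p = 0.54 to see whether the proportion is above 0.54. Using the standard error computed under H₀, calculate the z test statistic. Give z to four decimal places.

p̂ = 66/137 = 0.481752.
Under H₀, SE = √(0.54·0.46/137) = √(0.00181314) = 0.042581.
z = (0.481752 − 0.54)/0.042581 = -0.058248/0.042581 = -1.3679.
p-value = P(Z > -1.368) ≈ 0.9143.

z = -1.3679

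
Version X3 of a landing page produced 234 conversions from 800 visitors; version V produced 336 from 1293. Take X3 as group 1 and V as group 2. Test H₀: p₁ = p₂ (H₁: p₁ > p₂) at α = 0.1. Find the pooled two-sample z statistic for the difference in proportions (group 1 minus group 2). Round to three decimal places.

p̂₁ = 234/800 = 0.29250, p̂₂ = 336/1293 = 0.25986.
Pooled p̂ = (234+336)/(800+1293) = 570/2093 = 0.27234.
SE = √(0.198169 × 0.0020234) = 0.02002.
z = (0.29250 − 0.25986)/0.02002 = 0.03264/0.02002 = 1.630.
p-value = P(Z > 1.630) ≈ 0.0516; since p < α = 0.1, reject H₀.

z = 1.630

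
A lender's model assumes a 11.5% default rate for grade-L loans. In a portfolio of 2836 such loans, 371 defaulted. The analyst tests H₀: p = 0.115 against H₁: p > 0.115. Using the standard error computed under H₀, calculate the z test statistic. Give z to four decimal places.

z = 2.6405

p̂ = 371/2836 ≈ 0.1308181.
Under H₀, SE = √(0.115·0.885/2836) = √(3.58868e-05) = 0.0059906.
z = (0.1308181 − 0.115)/0.0059906 = 0.0158181/0.0059906 = 2.6405.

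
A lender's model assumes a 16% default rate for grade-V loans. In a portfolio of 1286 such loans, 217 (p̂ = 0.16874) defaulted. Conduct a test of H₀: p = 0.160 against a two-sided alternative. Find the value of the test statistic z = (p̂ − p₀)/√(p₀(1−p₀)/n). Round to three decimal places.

p̂ = 217/1286 = 0.16874.
Standard error under H₀: √(0.16×0.84/1286) = 0.01022.
z = (0.16874 − 0.16)/0.01022 = 0.00874/0.01022 = 0.855.
p-value = 2·P(Z > 0.855) ≈ 0.3926.

z = 0.855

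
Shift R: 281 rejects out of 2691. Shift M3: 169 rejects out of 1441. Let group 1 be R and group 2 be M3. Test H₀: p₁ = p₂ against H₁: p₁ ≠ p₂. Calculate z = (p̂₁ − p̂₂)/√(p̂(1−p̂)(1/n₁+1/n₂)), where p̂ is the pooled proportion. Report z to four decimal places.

p̂₁ = 281/2691 = 0.104422, p̂₂ = 169/1441 = 0.117280.
Pooled p̂ = (281+169)/(2691+1441) = 450/4132 = 0.108906.
SE = √(0.0970456 × 0.00106557) = 0.010169.
z = (0.104422 − 0.117280)/0.010169 = -0.012858/0.010169 = -1.2644.

z = -1.2644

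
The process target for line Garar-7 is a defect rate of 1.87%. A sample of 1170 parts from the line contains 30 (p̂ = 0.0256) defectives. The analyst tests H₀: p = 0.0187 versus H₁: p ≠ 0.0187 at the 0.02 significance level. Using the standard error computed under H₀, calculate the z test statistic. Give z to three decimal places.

p̂ = 30/1170 ≈ 0.02564.
Under H₀, SE = √(0.0187·0.9813/1170) = √(1.5684e-05) = 0.00396.
z = (0.02564 − 0.0187)/0.00396 = 0.00694/0.00396 = 1.753.
p-value = 2·P(Z > 1.753) ≈ 0.0797; since p > α = 0.02, fail to reject H₀.

z = 1.753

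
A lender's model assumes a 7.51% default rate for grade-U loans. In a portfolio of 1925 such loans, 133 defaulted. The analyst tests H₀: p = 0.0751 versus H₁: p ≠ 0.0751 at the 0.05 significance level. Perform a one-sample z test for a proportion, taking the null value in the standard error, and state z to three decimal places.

z = -1.000

p̂ = 133/1925 ≈ 0.06909.
SE = √(p₀(1−p₀)/n) = √(0.06946/1925) = 0.00601.
z = (0.06909 − 0.0751)/0.00601 = -0.00601/0.00601 = -1.000.
Two-sided p-value ≈ 2·Φ(−1.000) = 0.3171; since p > α = 0.05, fail to reject H₀.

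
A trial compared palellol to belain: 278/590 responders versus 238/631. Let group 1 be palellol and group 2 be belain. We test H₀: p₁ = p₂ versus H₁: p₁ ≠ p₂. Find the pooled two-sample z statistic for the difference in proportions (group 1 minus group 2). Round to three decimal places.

z = 3.323

p̂₁ = 278/590 = 0.47119, p̂₂ = 238/631 = 0.37718.
Pooled p̂ = (278+238)/(590+631) = 516/1221 = 0.42260.
SE = √(0.24401 × 0.0032797) = 0.02829.
z = (0.47119 − 0.37718)/0.02829 = 0.09401/0.02829 = 3.323.
Two-sided p-value ≈ 2·Φ(−3.323) = 0.0009.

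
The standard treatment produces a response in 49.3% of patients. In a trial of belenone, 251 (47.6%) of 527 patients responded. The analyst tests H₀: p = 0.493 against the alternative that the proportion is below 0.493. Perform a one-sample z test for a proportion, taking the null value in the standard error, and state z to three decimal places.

p̂ = 251/527 ≈ 0.47628.
Under H₀, SE = √(0.493·0.507/527) = √(0.00047429) = 0.02178.
z = (0.47628 − 0.493)/0.02178 = -0.01672/0.02178 = -0.768.

z = -0.768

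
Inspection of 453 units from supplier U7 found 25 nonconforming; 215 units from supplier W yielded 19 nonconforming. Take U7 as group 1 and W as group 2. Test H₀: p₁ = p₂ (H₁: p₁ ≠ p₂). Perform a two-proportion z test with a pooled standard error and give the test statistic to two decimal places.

p̂₁ = 25/453 ≈ 0.0552, p̂₂ = 19/215 ≈ 0.0884.
Pooled p̂ = (25+19)/(453+215) = 44/668 = 0.0659.
SE = √(0.0615296 × 0.00685867) = 0.0205.
z = (0.0552 − 0.0884)/0.0205 = -0.0332/0.0205 = -1.62.

z = -1.62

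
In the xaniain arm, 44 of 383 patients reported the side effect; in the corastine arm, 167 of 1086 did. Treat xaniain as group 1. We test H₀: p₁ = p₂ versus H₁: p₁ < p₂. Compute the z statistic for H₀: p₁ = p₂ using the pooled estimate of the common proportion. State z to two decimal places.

p̂₁ = 44/383 ≈ 0.1149, p̂₂ = 167/1086 ≈ 0.1538.
Pooled p̂ = (44+167)/(383+1086) = 211/1469 = 0.1436.
SE = √(p̂(1−p̂)(1/n₁+1/n₂)) = √(0.1436·0.8564·0.00353178) = √(0.000434423) = 0.0208.
z = (0.1149 − 0.1538)/0.0208 = -0.0389/0.0208 = -1.87.

z = -1.87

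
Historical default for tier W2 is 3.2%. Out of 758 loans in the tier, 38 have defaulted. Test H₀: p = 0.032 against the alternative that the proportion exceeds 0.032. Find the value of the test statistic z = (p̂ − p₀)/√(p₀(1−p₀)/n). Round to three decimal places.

p̂ = 38/758 = 0.050132.
Under H₀, SE = √(0.032·0.968/758) = √(4.08654e-05) = 0.006393.
z = (0.050132 − 0.032)/0.006393 = 0.018132/0.006393 = 2.836.
p-value = P(Z > 2.836) ≈ 0.0023.

z = 2.836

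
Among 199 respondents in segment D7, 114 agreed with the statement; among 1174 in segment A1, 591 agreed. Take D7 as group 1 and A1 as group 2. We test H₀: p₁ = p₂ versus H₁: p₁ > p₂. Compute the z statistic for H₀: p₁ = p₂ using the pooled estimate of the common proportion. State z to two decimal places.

z = 1.81

p̂₁ = 114/199 ≈ 0.5729, p̂₂ = 591/1174 ≈ 0.5034.
Pooled p̂ = (114+591)/(199+1174) = 705/1373 = 0.5135.
SE = √(p̂(1−p̂)(1/n₁+1/n₂)) = √(0.5135·0.4865·0.00587691) = √(0.00146816) = 0.0383.
z = (0.5729 − 0.5034)/0.0383 = 0.0695/0.0383 = 1.81.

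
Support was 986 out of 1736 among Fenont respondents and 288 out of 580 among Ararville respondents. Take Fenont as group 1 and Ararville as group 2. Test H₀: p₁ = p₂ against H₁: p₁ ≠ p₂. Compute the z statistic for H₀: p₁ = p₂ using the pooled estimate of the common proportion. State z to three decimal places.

p̂₁ = 986/1736 = 0.56797, p̂₂ = 288/580 = 0.49655.
Pooled p̂ = (986+288)/(1736+580) = 1274/2316 = 0.55009.
SE = √(0.247491 × 0.00230017) = 0.02386.
z = (0.56797 − 0.49655)/0.02386 = 0.07142/0.02386 = 2.993.

z = 2.993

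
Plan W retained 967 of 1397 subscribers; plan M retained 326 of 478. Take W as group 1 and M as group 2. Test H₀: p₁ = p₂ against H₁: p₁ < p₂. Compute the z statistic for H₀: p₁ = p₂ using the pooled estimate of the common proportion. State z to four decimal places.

p̂₁ = 967/1397 ≈ 0.692198, p̂₂ = 326/478 ≈ 0.682008.
Pooled p̂ = (967+326)/(1397+478) = 1293/1875 = 0.689600.
SE = √(0.214052 × 0.00280787) = 0.024516.
z = (0.692198 − 0.682008)/0.024516 = 0.010190/0.024516 = 0.4156.

z = 0.4156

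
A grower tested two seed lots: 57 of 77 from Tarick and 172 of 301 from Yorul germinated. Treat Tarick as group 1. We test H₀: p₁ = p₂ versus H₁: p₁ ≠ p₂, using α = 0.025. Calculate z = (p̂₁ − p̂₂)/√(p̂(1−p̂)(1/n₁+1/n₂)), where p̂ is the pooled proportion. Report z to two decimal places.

p̂₁ = 57/77 ≈ 0.7403, p̂₂ = 172/301 ≈ 0.5714.
Pooled p̂ = (57+172)/(77+301) = 229/378 = 0.6058.
SE = √(0.238802 × 0.0163093) = 0.0624.
z = (0.7403 − 0.5714)/0.0624 = 0.1689/0.0624 = 2.71.
Two-sided p-value ≈ 2·Φ(−2.705) = 0.0068. With α = 0.025, reject H₀.

z = 2.71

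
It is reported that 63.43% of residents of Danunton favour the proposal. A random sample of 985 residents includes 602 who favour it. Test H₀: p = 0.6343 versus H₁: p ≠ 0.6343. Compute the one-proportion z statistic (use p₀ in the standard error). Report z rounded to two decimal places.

z = -1.51

p̂ = 602/985 = 0.6112.
SE = √(p₀(1−p₀)/n) = √(0.23196/985) = 0.0153.
z = (0.6112 − 0.6343)/0.0153 = -0.0231/0.0153 = -1.51.
p-value = 2·P(Z > 1.507) ≈ 0.1317.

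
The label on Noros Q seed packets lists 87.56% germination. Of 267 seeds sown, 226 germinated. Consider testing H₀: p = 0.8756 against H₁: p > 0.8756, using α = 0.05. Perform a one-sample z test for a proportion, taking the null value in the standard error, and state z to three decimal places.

p̂ = 226/267 ≈ 0.84644.
Standard error under H₀: √(0.8756×0.1244/267) = 0.02020.
z = (0.84644 − 0.8756)/0.02020 = -0.02916/0.02020 = -1.444.
p-value = P(Z > -1.444) ≈ 0.9256; since p > α = 0.05, fail to reject H₀.

z = -1.444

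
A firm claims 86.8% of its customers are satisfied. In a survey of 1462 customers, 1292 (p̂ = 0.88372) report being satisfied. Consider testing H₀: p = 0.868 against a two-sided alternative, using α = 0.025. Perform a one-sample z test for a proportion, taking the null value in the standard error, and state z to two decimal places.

z = 1.78

p̂ = 1292/1462 ≈ 0.88372.
SE = √(p₀(1−p₀)/n) = √(0.11458/1462) = 0.00885.
z = (0.88372 − 0.868)/0.00885 = 0.01572/0.00885 = 1.78.
p-value = 2·P(Z > 1.776) ≈ 0.0758, so at α = 0.025 we fail to reject H₀.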